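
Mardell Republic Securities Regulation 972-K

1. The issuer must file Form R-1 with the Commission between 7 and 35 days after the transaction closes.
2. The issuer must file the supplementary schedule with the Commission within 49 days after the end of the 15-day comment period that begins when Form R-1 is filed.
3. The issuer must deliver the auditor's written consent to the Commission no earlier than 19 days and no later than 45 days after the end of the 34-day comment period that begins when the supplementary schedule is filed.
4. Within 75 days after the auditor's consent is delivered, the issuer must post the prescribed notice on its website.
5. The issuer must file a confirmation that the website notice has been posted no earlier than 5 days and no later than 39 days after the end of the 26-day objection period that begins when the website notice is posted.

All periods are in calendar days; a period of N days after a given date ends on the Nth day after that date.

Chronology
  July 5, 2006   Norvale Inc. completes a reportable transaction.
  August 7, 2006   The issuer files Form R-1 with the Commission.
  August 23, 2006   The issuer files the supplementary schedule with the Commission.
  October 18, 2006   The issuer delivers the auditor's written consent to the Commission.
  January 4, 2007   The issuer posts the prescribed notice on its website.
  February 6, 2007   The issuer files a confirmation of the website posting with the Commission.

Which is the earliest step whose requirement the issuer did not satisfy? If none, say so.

(1) the permitted window runs from July 5, 2006 + 7 = July 12, 2006 to July 5, 2006 + 35 = August 9, 2006; done August 7, 2006 — within the window.
(2) due by August 22, 2006 + 49 days = October 10, 2006; done August 23, 2006 — timely.
(3) the permitted window runs from September 26, 2006 + 19 = October 15, 2006 to September 26, 2006 + 45 = November 10, 2006; done October 18, 2006 — within the window.
(4) due by October 18, 2006 + 75 days = January 1, 2007; January 4, 2007 misses that deadline by 3 days.
No need to go further; step 4 was not satisfied.

Step 4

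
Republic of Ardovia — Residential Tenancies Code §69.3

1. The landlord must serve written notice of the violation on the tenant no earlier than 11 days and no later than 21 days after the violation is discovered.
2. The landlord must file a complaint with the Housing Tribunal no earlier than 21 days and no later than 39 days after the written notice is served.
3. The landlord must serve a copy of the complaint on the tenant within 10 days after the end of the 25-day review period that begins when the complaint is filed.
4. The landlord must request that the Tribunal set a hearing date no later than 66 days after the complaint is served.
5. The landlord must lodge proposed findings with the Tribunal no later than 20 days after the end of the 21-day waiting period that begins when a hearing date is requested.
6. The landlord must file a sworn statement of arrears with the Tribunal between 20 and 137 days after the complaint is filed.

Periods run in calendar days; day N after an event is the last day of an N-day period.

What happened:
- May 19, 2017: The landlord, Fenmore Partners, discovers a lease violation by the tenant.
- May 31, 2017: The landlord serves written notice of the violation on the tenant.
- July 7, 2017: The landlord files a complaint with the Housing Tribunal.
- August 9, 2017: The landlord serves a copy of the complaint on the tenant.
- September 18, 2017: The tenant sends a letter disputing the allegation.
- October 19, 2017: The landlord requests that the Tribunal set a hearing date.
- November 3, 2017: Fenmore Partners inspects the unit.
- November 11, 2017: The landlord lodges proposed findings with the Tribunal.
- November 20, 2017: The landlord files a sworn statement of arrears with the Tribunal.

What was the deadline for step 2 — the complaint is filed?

Step 2 runs from May 31, 2017, when the written notice is served. The window is 21–39 days after May 31, 2017; it closes on July 9, 2017.

July 9, 2017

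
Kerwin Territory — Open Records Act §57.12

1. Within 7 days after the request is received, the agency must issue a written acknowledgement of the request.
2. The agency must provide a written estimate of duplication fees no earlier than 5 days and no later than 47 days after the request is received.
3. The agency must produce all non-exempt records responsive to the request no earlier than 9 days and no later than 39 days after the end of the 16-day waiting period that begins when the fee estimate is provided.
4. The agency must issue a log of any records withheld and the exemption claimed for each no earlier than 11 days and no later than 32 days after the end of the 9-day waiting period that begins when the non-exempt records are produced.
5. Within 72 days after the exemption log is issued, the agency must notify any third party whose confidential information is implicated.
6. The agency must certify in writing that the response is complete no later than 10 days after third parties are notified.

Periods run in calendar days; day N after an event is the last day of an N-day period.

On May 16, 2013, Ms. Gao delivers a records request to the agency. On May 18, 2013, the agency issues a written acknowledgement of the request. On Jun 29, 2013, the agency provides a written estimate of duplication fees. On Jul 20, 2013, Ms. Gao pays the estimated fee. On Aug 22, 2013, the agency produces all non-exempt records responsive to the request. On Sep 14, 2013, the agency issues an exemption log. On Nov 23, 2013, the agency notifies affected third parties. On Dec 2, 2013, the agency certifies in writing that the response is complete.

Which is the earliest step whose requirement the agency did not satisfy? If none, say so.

Step 1 — counting 7 days from May 16, 2013 (when the request is received) gives a deadline of May 23, 2013; done May 18, 2013 — timely.
Step 2 — 5 and 47 days from May 16, 2013 (when the request is received) are May 21, 2013 and Jul 2, 2013 respectively; done Jun 29, 2013 — within the window.
Step 3 — 9 and 39 days from Jul 15, 2013 (end of the 16-day waiting period, which began when the fee estimate is provided on Jun 29, 2013) are Jul 24, 2013 and Aug 23, 2013 respectively; done Aug 22, 2013 — within the window.
Step 4 — 11 and 32 days from Aug 31, 2013 (end of the 9-day waiting period, which began when the non-exempt records are produced on Aug 22, 2013) are Sep 11, 2013 and Oct 2, 2013 respectively; Sep 14, 2013 falls inside that range.
Step 5 — counting 72 days from Sep 14, 2013 (when the exemption log is issued) gives a deadline of Nov 25, 2013; Nov 23, 2013 is within that limit.
Step 6 — counting 10 days from Nov 23, 2013 (when third parties are notified) gives a deadline of Dec 3, 2013; done Dec 2, 2013 — timely.

None — every step was satisfied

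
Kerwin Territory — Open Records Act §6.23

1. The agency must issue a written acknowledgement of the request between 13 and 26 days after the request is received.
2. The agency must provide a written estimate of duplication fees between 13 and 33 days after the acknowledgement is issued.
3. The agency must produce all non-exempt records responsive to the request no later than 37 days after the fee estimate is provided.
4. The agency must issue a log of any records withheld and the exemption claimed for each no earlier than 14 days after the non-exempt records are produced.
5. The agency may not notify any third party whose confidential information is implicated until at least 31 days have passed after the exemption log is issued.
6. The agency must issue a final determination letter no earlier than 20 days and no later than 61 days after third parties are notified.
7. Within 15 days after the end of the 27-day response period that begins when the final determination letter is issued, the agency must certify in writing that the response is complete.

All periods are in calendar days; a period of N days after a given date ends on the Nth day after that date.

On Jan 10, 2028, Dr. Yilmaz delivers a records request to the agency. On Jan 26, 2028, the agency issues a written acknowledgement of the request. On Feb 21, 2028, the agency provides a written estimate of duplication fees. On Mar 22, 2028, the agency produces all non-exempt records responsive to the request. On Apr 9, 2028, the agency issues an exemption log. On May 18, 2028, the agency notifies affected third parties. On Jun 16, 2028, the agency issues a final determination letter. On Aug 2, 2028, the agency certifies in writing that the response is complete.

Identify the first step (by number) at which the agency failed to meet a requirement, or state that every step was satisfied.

Step 1 — 13 and 26 days from Jan 10, 2028 (when the request is received) are Jan 23, 2028 and Feb 5, 2028 respectively; done Jan 26, 2028, which is between those dates.
Step 2 — 13 and 33 days from Jan 26, 2028 (when the acknowledgement is issued) are Feb 8, 2028 and Feb 28, 2028 respectively; done Feb 21, 2028, which is between those dates.
Step 3 — counting 37 days from Feb 21, 2028 (when the fee estimate is provided) gives a deadline of Mar 29, 2028; completed Mar 22, 2028, before the deadline.
Step 4 — must wait 14 days from Mar 22, 2028 (when the non-exempt records are produced), so not before Apr 5, 2028; done Apr 9, 2028 — permitted.
Step 5 — must wait 31 days from Apr 9, 2028 (when the exemption log is issued), so not before May 10, 2028; done May 18, 2028, after the minimum wait.
Step 6 — 20 and 61 days from May 18, 2028 (when third parties are notified) are Jun 7, 2028 and Jul 18, 2028 respectively; Jun 16, 2028 falls inside that range.
Step 7 — counting 15 days from Jul 13, 2028 (end of the 27-day response period, which began when the final determination letter is issued on Jun 16, 2028) gives a deadline of Jul 28, 2028; not done until Aug 2, 2028, 5 days after the deadline.

Step 7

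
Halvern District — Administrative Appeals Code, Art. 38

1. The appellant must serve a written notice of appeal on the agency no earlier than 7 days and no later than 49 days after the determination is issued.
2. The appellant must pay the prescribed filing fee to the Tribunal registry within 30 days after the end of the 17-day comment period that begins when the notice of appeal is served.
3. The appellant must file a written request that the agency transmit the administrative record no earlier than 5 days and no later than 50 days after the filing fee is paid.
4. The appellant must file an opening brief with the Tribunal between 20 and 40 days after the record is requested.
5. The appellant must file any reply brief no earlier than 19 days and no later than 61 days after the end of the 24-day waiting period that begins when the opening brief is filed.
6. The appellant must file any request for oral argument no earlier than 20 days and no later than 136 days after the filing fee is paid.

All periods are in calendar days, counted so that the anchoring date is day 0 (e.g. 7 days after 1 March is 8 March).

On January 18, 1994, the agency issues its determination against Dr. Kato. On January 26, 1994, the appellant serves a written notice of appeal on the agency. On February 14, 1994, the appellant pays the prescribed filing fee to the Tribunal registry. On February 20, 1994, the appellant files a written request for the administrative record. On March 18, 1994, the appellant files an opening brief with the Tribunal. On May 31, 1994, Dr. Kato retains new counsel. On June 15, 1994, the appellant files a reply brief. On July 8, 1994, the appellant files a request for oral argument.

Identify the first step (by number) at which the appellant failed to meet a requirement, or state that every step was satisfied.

(1) the permitted window runs from January 18, 1994 + 7 = January 25, 1994 to January 18, 1994 + 49 = March 8, 1994; done January 26, 1994 — within the window.
(2) due by February 12, 1994 + 30 days = March 14, 1994; completed February 14, 1994, before the deadline.
(3) the permitted window runs from February 14, 1994 + 5 = February 19, 1994 to February 14, 1994 + 50 = April 5, 1994; done February 20, 1994, which is between those dates.
(4) the permitted window runs from February 20, 1994 + 20 = March 12, 1994 to February 20, 1994 + 40 = April 1, 1994; done March 18, 1994 — within the window.
(5) the permitted window runs from April 11, 1994 + 19 = April 30, 1994 to April 11, 1994 + 61 = June 11, 1994; June 15, 1994 is 4 days past the end of the window.

Step 5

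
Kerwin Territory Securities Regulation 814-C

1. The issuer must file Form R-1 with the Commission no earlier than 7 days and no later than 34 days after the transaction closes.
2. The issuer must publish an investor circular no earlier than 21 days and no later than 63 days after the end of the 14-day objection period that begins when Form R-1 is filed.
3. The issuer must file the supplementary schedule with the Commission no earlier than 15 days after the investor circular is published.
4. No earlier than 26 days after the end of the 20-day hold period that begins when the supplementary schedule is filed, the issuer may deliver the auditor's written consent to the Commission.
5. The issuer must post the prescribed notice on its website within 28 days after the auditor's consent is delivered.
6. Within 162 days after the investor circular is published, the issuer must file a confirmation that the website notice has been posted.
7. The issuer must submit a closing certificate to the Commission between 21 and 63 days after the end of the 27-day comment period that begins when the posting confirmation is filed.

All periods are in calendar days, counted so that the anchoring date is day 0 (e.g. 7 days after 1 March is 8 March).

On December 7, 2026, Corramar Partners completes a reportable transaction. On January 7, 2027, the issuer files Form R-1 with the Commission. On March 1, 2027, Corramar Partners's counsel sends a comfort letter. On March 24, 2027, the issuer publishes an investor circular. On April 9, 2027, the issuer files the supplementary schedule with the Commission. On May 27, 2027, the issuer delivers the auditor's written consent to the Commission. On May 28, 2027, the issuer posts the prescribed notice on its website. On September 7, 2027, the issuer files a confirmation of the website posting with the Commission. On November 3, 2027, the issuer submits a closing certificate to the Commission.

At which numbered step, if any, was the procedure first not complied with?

Step 1 — 7 and 34 days from December 7, 2026 (when the transaction closes) are December 14, 2026 and January 10, 2027 respectively; January 7, 2027 falls inside that range.
Step 2 — 21 and 63 days from January 21, 2027 (end of the 14-day objection period, which began when Form R-1 is filed on January 7, 2027) are February 11, 2027 and March 25, 2027 respectively; done March 24, 2027, which is between those dates.
Step 3 — must wait 15 days from March 24, 2027 (when the investor circular is published), so not before April 8, 2027; done April 9, 2027 — permitted.
Step 4 — must wait 26 days from April 29, 2027 (end of the 20-day hold period, which began when the supplementary schedule is filed on April 9, 2027), so not before May 25, 2027; May 27, 2027 is on or after that date.
Step 5 — counting 28 days from May 27, 2027 (when the auditor's consent is delivered) gives a deadline of June 24, 2027; completed May 28, 2027, before the deadline.
Step 6 — counting 162 days from March 24, 2027 (when the investor circular is published) gives a deadline of September 2, 2027; September 7, 2027 misses that deadline by 5 days.

Step 6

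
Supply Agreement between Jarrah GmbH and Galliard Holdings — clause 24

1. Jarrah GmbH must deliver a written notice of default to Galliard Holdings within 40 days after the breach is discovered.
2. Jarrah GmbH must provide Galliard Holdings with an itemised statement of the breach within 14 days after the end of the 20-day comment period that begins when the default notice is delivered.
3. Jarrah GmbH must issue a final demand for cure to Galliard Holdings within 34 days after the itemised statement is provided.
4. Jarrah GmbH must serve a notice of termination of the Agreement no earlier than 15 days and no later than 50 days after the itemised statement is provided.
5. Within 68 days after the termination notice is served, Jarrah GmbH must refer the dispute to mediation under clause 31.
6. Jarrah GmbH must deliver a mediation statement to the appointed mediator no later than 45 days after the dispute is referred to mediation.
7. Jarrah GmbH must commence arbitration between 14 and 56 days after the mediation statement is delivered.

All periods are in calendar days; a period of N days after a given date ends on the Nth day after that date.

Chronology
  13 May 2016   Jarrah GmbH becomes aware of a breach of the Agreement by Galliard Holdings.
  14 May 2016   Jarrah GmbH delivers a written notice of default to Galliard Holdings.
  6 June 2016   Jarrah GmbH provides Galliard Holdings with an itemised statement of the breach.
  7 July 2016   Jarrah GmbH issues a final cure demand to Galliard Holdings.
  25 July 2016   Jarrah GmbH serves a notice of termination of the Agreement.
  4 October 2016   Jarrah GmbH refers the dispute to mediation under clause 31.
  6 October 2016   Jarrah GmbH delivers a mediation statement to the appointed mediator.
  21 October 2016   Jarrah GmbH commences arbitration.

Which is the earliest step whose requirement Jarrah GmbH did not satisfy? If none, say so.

Step 5

(1) due by 13 May 2016 + 40 days = 22 June 2016; 14 May 2016 is within that limit.
(2) due by 3 June 2016 + 14 days = 17 June 2016; 6 June 2016 is within that limit.
(3) due by 6 June 2016 + 34 days = 10 July 2016; 7 July 2016 is within that limit.
(4) the permitted window runs from 6 June 2016 + 15 = 21 June 2016 to 6 June 2016 + 50 = 26 July 2016; done 25 July 2016, which is between those dates.
(5) due by 25 July 2016 + 68 days = 1 October 2016; 4 October 2016 misses that deadline by 3 days.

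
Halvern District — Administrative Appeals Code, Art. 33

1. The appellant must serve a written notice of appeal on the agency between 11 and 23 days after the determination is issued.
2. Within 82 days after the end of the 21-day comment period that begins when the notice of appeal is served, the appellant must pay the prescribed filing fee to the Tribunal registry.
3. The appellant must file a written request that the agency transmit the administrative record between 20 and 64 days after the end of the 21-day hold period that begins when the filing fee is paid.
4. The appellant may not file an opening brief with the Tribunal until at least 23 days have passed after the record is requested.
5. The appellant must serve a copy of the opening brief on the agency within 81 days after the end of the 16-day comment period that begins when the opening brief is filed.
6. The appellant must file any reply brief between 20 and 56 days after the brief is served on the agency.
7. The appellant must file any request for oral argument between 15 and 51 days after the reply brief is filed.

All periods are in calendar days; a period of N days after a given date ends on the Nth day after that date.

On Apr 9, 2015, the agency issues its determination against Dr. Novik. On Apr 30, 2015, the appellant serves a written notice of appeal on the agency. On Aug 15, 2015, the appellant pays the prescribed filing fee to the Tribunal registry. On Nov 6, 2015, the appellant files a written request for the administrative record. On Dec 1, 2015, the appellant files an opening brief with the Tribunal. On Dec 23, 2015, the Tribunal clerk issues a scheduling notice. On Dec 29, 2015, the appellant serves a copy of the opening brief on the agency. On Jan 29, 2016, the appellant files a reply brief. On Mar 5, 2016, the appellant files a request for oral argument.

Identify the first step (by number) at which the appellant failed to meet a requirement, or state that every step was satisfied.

Step 2

Step 1: the window is 11–23 days after Apr 9, 2015 (when the determination is issued), so Apr 20, 2015 through May 2, 2015; done Apr 30, 2015, which is between those dates.
Step 2: 82 days after May 21, 2015 (end of the 21-day comment period, which began when the notice of appeal is served on Apr 30, 2015) is Aug 11, 2015; done Aug 15, 2015 — 4 days late.
Later steps need not be reached.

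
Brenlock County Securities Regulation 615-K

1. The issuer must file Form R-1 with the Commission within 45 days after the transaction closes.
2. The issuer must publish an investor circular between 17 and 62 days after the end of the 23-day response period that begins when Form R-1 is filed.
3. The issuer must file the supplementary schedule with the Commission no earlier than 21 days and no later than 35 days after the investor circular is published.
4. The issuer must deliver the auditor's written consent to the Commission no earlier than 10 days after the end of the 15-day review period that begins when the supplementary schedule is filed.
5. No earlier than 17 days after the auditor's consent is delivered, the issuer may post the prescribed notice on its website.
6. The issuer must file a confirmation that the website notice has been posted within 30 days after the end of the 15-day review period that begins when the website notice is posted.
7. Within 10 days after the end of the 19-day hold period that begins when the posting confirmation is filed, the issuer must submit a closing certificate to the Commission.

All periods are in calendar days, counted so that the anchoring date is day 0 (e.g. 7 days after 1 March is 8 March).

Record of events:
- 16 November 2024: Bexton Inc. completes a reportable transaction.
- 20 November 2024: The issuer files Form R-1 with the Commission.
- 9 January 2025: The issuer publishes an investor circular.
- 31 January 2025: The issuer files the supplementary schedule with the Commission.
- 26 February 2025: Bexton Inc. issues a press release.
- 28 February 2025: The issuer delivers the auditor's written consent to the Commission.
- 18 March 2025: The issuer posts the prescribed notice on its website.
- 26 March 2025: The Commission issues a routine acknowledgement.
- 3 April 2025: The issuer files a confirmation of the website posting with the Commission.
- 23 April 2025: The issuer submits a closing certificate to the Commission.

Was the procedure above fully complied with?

Step 1 — counting 45 days from 16 November 2024 (when the transaction closes) gives a deadline of 31 December 2024; 20 November 2024 is within that limit.
Step 2 — 17 and 62 days from 13 December 2024 (end of the 23-day response period, which began when Form R-1 is filed on 20 November 2024) are 30 December 2024 and 13 February 2025 respectively; done 9 January 2025, which is between those dates.
Step 3 — 21 and 35 days from 9 January 2025 (when the investor circular is published) are 30 January 2025 and 13 February 2025 respectively; done 31 January 2025 — within the window.
Step 4 — must wait 10 days from 15 February 2025 (end of the 15-day review period, which began when the supplementary schedule is filed on 31 January 2025), so not before 25 February 2025; done 28 February 2025 — permitted.
Step 5 — must wait 17 days from 28 February 2025 (when the auditor's consent is delivered), so not before 17 March 2025; 18 March 2025 is on or after that date.
Step 6 — counting 30 days from 2 April 2025 (end of the 15-day review period, which began when the website notice is posted on 18 March 2025) gives a deadline of 2 May 2025; 3 April 2025 is within that limit.
Step 7 — counting 10 days from 22 April 2025 (end of the 19-day hold period, which began when the posting confirmation is filed on 3 April 2025) gives a deadline of 2 May 2025; completed 23 April 2025, before the deadline.

Yes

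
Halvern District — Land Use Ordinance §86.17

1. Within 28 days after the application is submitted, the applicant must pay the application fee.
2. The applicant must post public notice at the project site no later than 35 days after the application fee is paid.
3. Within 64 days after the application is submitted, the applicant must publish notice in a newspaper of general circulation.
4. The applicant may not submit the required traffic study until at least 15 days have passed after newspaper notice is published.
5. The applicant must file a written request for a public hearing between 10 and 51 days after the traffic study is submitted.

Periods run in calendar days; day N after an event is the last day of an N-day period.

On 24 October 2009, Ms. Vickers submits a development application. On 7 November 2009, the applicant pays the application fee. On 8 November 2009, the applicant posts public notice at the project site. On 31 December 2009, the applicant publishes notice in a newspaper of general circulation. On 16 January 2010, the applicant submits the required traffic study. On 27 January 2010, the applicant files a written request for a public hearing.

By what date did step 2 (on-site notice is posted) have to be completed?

12 December 2009

Step 2 runs from 7 November 2009, when the application fee is paid. 35 days after 7 November 2009 is 12 December 2009.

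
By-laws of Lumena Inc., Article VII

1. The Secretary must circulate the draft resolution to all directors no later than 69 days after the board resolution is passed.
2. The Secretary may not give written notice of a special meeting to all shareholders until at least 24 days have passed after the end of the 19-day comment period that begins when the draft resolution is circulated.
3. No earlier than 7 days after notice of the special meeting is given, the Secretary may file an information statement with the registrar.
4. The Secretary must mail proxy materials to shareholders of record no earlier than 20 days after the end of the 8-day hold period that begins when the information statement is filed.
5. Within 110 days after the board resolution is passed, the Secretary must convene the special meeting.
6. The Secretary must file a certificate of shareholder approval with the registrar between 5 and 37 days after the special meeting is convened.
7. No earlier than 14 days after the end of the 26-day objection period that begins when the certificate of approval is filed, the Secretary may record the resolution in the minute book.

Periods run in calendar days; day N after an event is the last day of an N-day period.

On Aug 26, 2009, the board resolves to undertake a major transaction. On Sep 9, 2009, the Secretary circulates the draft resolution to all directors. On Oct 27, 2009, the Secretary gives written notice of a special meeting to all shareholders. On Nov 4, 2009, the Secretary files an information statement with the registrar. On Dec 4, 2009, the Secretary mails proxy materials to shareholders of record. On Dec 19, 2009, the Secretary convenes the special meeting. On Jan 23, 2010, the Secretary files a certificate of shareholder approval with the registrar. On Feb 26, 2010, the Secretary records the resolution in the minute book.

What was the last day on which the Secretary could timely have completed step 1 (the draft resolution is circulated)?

Nov 3, 2009

Step 1 runs from Aug 26, 2009, when the board resolution is passed. 69 days after Aug 26, 2009 is Nov 3, 2009.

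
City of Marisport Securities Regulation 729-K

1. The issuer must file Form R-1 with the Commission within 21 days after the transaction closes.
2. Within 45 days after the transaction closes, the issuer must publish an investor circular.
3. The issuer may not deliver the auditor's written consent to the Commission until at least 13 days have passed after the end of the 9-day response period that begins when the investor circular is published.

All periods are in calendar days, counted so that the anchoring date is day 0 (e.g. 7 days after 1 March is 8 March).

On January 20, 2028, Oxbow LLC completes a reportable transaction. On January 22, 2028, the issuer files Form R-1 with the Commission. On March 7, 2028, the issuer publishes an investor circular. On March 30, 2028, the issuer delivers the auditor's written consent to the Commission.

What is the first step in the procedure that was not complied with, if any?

Step 2

Step 1 — counting 21 days from January 20, 2028 (when the transaction closes) gives a deadline of February 10, 2028; done January 22, 2028 — timely.
Step 2 — counting 45 days from January 20, 2028 (when the transaction closes) gives a deadline of March 5, 2028; not done until March 7, 2028, 2 days after the deadline.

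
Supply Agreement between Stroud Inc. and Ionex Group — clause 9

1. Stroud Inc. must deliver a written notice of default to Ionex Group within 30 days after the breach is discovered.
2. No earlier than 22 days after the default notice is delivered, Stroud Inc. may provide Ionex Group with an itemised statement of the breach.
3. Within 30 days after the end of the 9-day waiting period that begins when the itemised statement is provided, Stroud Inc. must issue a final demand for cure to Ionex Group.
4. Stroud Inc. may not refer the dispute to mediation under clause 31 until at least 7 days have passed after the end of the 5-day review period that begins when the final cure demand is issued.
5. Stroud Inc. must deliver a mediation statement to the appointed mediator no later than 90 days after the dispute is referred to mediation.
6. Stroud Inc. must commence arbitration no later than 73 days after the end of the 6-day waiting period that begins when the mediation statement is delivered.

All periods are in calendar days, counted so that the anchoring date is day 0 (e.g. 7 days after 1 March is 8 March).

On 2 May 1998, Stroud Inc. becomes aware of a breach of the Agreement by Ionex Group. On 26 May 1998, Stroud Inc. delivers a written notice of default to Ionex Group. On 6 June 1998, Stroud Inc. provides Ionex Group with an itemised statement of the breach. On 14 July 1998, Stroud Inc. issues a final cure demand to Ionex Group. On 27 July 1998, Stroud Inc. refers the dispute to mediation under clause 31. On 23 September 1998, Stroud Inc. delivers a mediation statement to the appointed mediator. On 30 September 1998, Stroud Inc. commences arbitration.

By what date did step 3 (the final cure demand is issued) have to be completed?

The itemised statement is provided on 6 June 1998; the 9-day waiting period therefore ends 15 June 1998, and step 3 runs from that date. 30 days after 15 June 1998 is 15 July 1998.

15 July 1998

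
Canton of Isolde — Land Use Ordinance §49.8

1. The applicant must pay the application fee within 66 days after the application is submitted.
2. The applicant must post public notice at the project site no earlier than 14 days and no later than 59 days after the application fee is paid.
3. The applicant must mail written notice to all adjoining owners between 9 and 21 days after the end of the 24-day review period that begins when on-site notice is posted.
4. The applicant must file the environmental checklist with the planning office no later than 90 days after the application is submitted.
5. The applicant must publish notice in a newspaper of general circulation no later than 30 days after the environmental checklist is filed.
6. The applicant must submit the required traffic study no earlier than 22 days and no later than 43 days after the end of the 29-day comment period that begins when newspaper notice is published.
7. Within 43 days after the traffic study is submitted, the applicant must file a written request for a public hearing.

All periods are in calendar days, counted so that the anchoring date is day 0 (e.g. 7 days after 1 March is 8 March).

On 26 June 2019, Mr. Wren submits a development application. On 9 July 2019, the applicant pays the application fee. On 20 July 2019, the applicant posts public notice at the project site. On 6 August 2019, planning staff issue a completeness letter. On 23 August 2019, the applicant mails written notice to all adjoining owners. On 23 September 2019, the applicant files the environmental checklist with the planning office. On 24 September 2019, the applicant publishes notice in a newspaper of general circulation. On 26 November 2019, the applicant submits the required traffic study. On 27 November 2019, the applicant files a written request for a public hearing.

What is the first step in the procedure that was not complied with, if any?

Step 2

(1) due by 26 June 2019 + 66 days = 31 August 2019; 9 July 2019 is within that limit.
(2) the permitted window runs from 9 July 2019 + 14 = 23 July 2019 to 9 July 2019 + 59 = 6 September 2019; done 20 July 2019 — 3 days before the window opened.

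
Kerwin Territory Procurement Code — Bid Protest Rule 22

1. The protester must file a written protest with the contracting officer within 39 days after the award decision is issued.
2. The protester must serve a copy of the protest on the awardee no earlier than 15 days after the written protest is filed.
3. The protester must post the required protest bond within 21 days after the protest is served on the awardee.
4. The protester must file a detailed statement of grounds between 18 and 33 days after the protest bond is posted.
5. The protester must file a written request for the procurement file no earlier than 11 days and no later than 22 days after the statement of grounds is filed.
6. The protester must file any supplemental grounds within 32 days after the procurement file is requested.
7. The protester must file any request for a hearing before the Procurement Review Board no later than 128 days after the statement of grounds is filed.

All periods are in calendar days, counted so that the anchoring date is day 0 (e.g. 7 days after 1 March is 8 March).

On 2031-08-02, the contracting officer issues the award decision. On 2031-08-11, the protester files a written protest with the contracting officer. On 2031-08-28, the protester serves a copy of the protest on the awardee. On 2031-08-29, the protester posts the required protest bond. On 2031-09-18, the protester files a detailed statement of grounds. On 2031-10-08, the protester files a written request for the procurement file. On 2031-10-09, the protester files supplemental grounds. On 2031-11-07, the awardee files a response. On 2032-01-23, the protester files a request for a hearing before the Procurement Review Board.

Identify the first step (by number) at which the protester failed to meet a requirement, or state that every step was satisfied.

None — every step was satisfied

Step 1: 39 days after 2031-08-02 (when the award decision is issued) is 2031-09-10; done 2031-08-11 — timely.
Step 2: the earliest permitted date is 15 days after 2031-08-11 (when the written protest is filed), i.e. 2031-08-26; done 2031-08-28 — permitted.
Step 3: 21 days after 2031-08-28 (when the protest is served on the awardee) is 2031-09-18; done 2031-08-29 — timely.
Step 4: the window is 18–33 days after 2031-08-29 (when the protest bond is posted), so 2031-09-16 through 2031-10-01; done 2031-09-18, which is between those dates.
Step 5: the window is 11–22 days after 2031-09-18 (when the statement of grounds is filed), so 2031-09-29 through 2031-10-10; done 2031-10-08 — within the window.
Step 6: 32 days after 2031-10-08 (when the procurement file is requested) is 2031-11-09; done 2031-10-09 — timely.
Step 7: 128 days after 2031-09-18 (when the statement of grounds is filed) is 2032-01-24; completed 2032-01-23, before the deadline.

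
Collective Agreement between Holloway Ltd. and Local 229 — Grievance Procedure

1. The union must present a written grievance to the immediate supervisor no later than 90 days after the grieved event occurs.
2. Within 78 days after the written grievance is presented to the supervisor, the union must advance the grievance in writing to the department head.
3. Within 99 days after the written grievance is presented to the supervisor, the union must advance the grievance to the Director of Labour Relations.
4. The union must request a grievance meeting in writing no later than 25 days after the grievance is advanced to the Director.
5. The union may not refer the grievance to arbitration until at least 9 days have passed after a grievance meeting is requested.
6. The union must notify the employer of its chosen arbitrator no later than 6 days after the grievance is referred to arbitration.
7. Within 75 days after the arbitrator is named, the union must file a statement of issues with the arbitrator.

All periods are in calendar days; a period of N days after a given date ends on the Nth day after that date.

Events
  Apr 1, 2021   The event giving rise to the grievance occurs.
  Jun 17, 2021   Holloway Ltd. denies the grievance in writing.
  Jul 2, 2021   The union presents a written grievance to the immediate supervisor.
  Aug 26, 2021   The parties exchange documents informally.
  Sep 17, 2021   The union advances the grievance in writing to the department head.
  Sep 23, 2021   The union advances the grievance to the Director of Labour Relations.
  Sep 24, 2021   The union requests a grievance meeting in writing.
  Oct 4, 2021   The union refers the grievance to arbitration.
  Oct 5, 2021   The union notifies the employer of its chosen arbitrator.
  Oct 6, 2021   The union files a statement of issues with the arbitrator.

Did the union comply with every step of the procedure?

Step 1: 90 days after Apr 1, 2021 (when the grieved event occurs) is Jun 30, 2021; done Jul 2, 2021 — 2 days late.
The analysis stops there.

No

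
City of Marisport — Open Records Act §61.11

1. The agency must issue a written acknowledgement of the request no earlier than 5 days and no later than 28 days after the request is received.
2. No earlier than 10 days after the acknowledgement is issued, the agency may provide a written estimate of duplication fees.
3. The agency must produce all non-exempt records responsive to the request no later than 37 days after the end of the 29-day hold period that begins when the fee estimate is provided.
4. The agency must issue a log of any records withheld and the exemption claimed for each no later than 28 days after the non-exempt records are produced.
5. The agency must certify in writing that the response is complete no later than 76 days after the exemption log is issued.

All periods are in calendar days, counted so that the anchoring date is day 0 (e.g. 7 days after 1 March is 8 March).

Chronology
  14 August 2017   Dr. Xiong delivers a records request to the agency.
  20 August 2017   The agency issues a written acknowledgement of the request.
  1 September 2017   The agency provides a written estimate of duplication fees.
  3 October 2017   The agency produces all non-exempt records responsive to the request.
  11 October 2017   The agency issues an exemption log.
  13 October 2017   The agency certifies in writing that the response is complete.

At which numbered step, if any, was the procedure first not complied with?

None — every step was satisfied

Step 1: the window is 5–28 days after 14 August 2017 (when the request is received), so 19 August 2017 through 11 September 2017; done 20 August 2017, which is between those dates.
Step 2: the earliest permitted date is 10 days after 20 August 2017 (when the acknowledgement is issued), i.e. 30 August 2017; done 1 September 2017, after the minimum wait.
Step 3: 37 days after 30 September 2017 (end of the 29-day hold period, which began when the fee estimate is provided on 1 September 2017) is 6 November 2017; completed 3 October 2017, before the deadline.
Step 4: 28 days after 3 October 2017 (when the non-exempt records are produced) is 31 October 2017; 11 October 2017 is within that limit.
Step 5: 76 days after 11 October 2017 (when the exemption log is issued) is 26 December 2017; completed 13 October 2017, before the deadline.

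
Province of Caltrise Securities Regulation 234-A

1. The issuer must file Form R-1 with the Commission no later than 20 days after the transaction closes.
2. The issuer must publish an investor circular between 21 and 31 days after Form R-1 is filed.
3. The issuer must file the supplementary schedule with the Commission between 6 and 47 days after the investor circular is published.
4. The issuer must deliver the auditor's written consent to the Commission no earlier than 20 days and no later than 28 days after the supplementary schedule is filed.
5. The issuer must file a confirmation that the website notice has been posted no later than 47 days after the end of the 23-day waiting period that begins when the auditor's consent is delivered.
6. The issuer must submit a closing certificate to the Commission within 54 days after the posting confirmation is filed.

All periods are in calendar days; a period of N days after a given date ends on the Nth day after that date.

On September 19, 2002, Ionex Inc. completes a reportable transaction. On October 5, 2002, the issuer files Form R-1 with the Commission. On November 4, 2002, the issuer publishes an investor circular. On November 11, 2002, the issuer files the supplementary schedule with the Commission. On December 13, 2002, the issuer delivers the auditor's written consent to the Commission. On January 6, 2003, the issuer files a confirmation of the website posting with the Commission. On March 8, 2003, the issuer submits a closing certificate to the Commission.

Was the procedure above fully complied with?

(1) due by September 19, 2002 + 20 days = October 9, 2002; October 5, 2002 is within that limit.
(2) the permitted window runs from October 5, 2002 + 21 = October 26, 2002 to October 5, 2002 + 31 = November 5, 2002; done November 4, 2002 — within the window.
(3) the permitted window runs from November 4, 2002 + 6 = November 10, 2002 to November 4, 2002 + 47 = December 21, 2002; November 11, 2002 falls inside that range.
(4) the permitted window runs from November 11, 2002 + 20 = December 1, 2002 to November 11, 2002 + 28 = December 9, 2002; December 13, 2002 is 4 days past the end of the window.
The procedure was therefore not followed at step 4.

No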